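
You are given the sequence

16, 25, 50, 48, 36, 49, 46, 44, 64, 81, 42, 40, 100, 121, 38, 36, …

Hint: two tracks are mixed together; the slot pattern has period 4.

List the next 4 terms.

144, 169, 34, 32

The slot pattern repeats as AABB (period 4), so there are 2 interleaved tracks.
Stream A: 16, 25, 36, 49, 64, 81, 100, 121 — the squares 4², 5², 6², ….
Stream B: 50, 48, 46, 44, 42, 40, 38, 36 — arithmetic, step −2.
Term 17 comes from stream A (its 9th entry): 144.
The 18th slot belongs to stream A; its 10th term is 169.
Term 19 comes from stream B (its 9th entry): 34.
Term 20 comes from stream B (its 10th entry): 32.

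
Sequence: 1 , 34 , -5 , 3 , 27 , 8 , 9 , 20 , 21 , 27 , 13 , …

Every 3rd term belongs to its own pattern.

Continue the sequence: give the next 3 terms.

34, 81, 6

Split by position mod 3 into 3 tracks.
Track A: 1, 3, 9, 27 — successive powers of 3.
Track B: 34, 27, 20, 13 — subtracting 7 each time.
Track C: -5, 8, 21 — adding 13 each time.
Position 12 falls in track C as its term 4, giving 34.
The 13th slot belongs to track A; its 5th term is 81.
Position 14 → track B, term 5 = 6.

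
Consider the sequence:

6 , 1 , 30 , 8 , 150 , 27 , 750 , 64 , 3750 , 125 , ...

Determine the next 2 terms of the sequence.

18750, 216

The terms cycle through 2 interleaved subsequences.
Subsequence A: 6, 30, 150, 750, 3750. Geometric, ×5 each step.
Subsequence B: 1, 8, 27, 64, 125. Perfect cubes starting at 1³.
The 11th slot belongs to subsequence A; its 6th term is 18750.
Position 12 → subsequence B, term 6 = 216.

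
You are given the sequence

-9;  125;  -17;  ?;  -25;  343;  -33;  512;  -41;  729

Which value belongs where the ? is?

216

The terms cycle through 2 interleaved subsequences.
Stream A: -9, -17, -25, -33, -41. Linear: a_n = -1 − 8·n.
Stream B: 125, ?, 343, 512, 729. Perfect cubes starting at 5³.
Filling stream B at index 2 by its rule yields 216.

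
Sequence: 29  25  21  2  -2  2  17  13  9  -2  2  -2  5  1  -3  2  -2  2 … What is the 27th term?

Reading positions in blocks of 6 reveals the pattern AAABBB — 2 tracks woven together.
Subsequence A = 29, 25, 21, 17, 13, 9, 5, 1, -3: arithmetic, step −4.
Subsequence B = 2, -2, 2, -2, 2, -2, 2, -2, 2: alternating ±2.
Position 27 falls in subsequence A as its term 15, giving -27.

-27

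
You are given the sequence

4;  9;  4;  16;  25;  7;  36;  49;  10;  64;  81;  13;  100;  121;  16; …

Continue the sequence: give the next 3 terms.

Reading positions in blocks of 3 reveals the pattern AAB — 2 tracks woven together.
Track A is 4, 9, 16, 25, 36, 49, 64, 81, 100, 121, which is the squares 2², 3², 4², ….
Track B is 4, 7, 10, 13, 16, which is arithmetic, step +3.
Position 16 falls in track A as its term 11, giving 144.
The 17th slot belongs to track A; its 12th term is 169.
The 18th slot belongs to track B; its 6th term is 19.

144, 169, 19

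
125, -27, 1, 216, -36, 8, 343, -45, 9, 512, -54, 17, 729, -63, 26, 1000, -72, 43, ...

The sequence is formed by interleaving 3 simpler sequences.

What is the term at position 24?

Split by position mod 3: positions 1, 4, 7, … form one track, and each other residue class forms its own.
Subsequence A: 125, 216, 343, 512, 729, 1000 — the cubes 5³, 6³, 7³, ….
Subsequence B: -27, -36, -45, -54, -63, -72 — arithmetic, step −9.
Subsequence C: 1, 8, 9, 17, 26, 43 — Fibonacci-style (each term is the sum of the two before it).
Term 24 comes from subsequence C (its 8th entry): 112.

112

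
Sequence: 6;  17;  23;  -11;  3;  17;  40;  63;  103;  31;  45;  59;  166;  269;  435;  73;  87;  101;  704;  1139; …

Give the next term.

1843

Positions follow the repeating pattern AAABBB; grouping by letter gives 2 tracks.
Track A: 6, 17, 23, 40, 63, 103, 166, 269, 435, 704, 1139 (each term equals the sum of the previous two).
Track B: -11, 3, 17, 31, 45, 59, 73, 87, 101 (arithmetic with common difference +14).
Position 21 → track A, term 12 = 1843.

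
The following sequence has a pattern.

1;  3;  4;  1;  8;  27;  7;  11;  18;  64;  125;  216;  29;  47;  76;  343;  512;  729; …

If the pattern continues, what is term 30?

Reading positions in blocks of 6 reveals the pattern AAABBB — 2 tracks woven together.
Subsequence A is 1, 3, 4, 7, 11, 18, 29, 47, 76, which is Fibonacci-style (each term is the sum of the two before it).
Subsequence B is 1, 8, 27, 64, 125, 216, 343, 512, 729, which is the cubes 1³, 2³, 3³, ….
Position 30 falls in subsequence B as its term 15, giving 3375.

3375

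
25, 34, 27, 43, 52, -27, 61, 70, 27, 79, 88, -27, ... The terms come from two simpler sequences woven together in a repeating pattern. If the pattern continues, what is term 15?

27

Reading positions in blocks of 3 reveals the pattern AAB — 2 tracks woven together.
Stream A = 25, 34, 43, 52, 61, 70, 79, 88: arithmetic, step +9.
Stream B = 27, -27, 27, -27: oscillating between 27 and -27.
Position 15 falls in stream B as its term 5, giving 27.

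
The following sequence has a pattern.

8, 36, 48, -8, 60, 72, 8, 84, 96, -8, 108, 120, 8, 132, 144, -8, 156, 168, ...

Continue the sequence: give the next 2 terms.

Reading positions in blocks of 3 reveals the pattern ABB — 2 tracks woven together.
Stream A is 8, -8, 8, -8, 8, -8, which is oscillating between 8 and -8.
Stream B is 36, 48, 60, 72, 84, 96, 108, 120, 132, 144, 156, 168, which is linear: a_n = 24 + 12·n.
Position 19 → stream A, term 7 = 8.
Term 20 comes from stream B (its 13th entry): 180.

8, 180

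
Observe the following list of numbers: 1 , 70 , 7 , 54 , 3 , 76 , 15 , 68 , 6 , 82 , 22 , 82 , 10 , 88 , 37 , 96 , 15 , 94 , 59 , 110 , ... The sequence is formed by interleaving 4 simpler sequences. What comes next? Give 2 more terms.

21, 100

Split by position mod 4 into 4 tracks.
Subsequence A = 1, 3, 6, 10, 15: the triangular numbers T_1, T_2, ….
Subsequence B = 70, 76, 82, 88, 94: linear: a_n = 64 + 6·n.
Subsequence C = 7, 15, 22, 37, 59: a Fibonacci-like recurrence a_n = a_{n-1} + a_{n-2}.
Subsequence D = 54, 68, 82, 96, 110: linear: a_n = 40 + 14·n.
The 21st slot belongs to subsequence A; its 6th term is 21.
Position 22 falls in subsequence B as its term 6, giving 100.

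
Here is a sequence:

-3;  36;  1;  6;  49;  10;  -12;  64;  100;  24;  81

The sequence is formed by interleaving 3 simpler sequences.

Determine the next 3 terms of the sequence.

1000, -48, 100

Split by position mod 3: positions 1, 4, 7, … form one track, and each other residue class forms its own.
Subsequence A = -3, 6, -12, 24: a geometric progression (common ratio -2).
Subsequence B = 36, 49, 64, 81: the squares 6², 7², 8², ….
Subsequence C = 1, 10, 100: successive powers of 10.
Term 12 comes from subsequence C (its 4th entry): 1000.
The 13th slot belongs to subsequence A; its 5th term is -48.
Position 14 falls in subsequence B as its term 5, giving 100.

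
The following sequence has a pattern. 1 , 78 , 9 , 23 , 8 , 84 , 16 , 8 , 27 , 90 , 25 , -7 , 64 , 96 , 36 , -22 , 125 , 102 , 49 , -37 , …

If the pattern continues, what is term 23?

Split by position mod 4 into 4 tracks.
Track A: 1, 8, 27, 64, 125 — consecutive cubes n³ from n = 1.
Track B: 78, 84, 90, 96, 102 — linear: a_n = 72 + 6·n.
Track C: 9, 16, 25, 36, 49 — consecutive squares n² from n = 3.
Track D: 23, 8, -7, -22, -37 — arithmetic with common difference −15.
Position 23 → track C, term 6 = 64.

64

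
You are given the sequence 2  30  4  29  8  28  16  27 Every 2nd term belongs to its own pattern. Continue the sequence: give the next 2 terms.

32, 26

Taking every 2nd term gives 2 separate tracks.
Subsequence A: 2, 4, 8, 16 — geometric with ratio 2.
Subsequence B: 30, 29, 28, 27 — arithmetic with common difference −1.
The 9th slot belongs to subsequence A; its 5th term is 32.
Position 10 falls in subsequence B as its term 5, giving 26.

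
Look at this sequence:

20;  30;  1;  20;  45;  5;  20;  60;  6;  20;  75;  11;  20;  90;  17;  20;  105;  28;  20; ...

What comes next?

120

Split by position mod 3: positions 1, 4, 7, … form one track, and each other residue class forms its own.
Track A is 20, 20, 20, 20, 20, 20, 20, which is constant 20.
Track B is 30, 45, 60, 75, 90, 105, which is adding 15 each time.
Track C is 1, 5, 6, 11, 17, 28, which is a Fibonacci-like recurrence a_n = a_{n-1} + a_{n-2}.
The 20th slot belongs to track B; its 7th term is 120.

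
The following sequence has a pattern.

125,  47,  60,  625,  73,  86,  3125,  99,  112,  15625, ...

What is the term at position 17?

177

The slot pattern repeats as ABB (period 3), so there are 2 interleaved tracks.
Subsequence A: 125, 625, 3125, 15625 (powers 5^3, 5^4, 5^5, …).
Subsequence B: 47, 60, 73, 86, 99, 112 (arithmetic with common difference +13).
Position 17 → subsequence B, term 11 = 177.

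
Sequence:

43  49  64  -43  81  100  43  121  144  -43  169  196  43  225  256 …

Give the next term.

The slot pattern repeats as ABB (period 3), so there are 2 interleaved tracks.
Subsequence A is 43, -43, 43, -43, 43, which is alternating ±43.
Subsequence B is 49, 64, 81, 100, 121, 144, 169, 196, 225, 256, which is perfect squares starting at 7².
The 16th slot belongs to subsequence A; its 6th term is -43.

-43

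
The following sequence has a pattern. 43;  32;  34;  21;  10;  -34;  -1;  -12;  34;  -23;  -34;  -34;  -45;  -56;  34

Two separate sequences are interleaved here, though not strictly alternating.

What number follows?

Positions follow the repeating pattern AAB; grouping by letter gives 2 tracks.
Track A: 43, 32, 21, 10, -1, -12, -23, -34, -45, -56 — subtracting 11 each time.
Track B: 34, -34, 34, -34, 34 — oscillating between 34 and -34.
Position 16 → track A, term 11 = -67.

-67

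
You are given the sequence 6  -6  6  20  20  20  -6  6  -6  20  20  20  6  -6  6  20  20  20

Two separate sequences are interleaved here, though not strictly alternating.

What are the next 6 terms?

The slot pattern repeats as AAABBB (period 6), so there are 2 interleaved tracks.
Subsequence A is 6, -6, 6, -6, 6, -6, 6, -6, 6, which is oscillating between 6 and -6.
Subsequence B is 20, 20, 20, 20, 20, 20, 20, 20, 20, which is the constant sequence 20.
Term 19 comes from subsequence A (its 10th entry): -6.
The 20th slot belongs to subsequence A; its 11th term is 6.
Position 21 → subsequence A, term 12 = -6.
Position 22 → subsequence B, term 10 = 20.
The 23rd slot belongs to subsequence B; its 11th term is 20.
Position 24 falls in subsequence B as its term 12, giving 20.

-6, 6, -6, 20, 20, 20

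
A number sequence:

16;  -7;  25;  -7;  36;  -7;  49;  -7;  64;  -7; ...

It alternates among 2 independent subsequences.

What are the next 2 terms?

Taking every 2nd term gives 2 separate tracks.
Track A = 16, 25, 36, 49, 64: consecutive squares n² from n = 4.
Track B = -7, -7, -7, -7, -7: constant -7.
The 11th slot belongs to track A; its 6th term is 81.
Term 12 comes from track B (its 6th entry): -7.

81, -7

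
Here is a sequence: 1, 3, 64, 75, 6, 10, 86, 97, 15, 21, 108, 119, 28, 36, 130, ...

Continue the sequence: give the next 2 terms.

141, 45

Positions follow the repeating pattern AABB; grouping by letter gives 2 tracks.
Stream A: 1, 3, 6, 10, 15, 21, 28, 36 — triangular numbers starting at T_1.
Stream B: 64, 75, 86, 97, 108, 119, 130 — arithmetic, step +11.
Position 16 falls in stream B as its term 8, giving 141.
The 17th slot belongs to stream A; its 9th term is 45.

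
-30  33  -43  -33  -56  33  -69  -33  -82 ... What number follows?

33

Positions 1, 3, 5, … form one subsequence and positions 2, 4, 6, … form another.
Track A is -30, -43, -56, -69, -82, which is arithmetic, step −13.
Track B is 33, -33, 33, -33, which is the oscillation 33·(−1)^(n+1).
Term 10 comes from track B (its 5th entry): 33.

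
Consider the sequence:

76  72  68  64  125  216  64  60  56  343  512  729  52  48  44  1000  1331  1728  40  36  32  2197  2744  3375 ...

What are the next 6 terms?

Positions follow the repeating pattern AAABBB; grouping by letter gives 2 tracks.
Track A: 76, 72, 68, 64, 60, 56, 52, 48, 44, 40, 36, 32 (subtracting 4 each time).
Track B: 64, 125, 216, 343, 512, 729, 1000, 1331, 1728, 2197, 2744, 3375 (perfect cubes starting at 4³).
Position 25 falls in track A as its term 13, giving 28.
Position 26 → track A, term 14 = 24.
The 27th slot belongs to track A; its 15th term is 20.
Position 28 → track B, term 13 = 4096.
Term 29 comes from track B (its 14th entry): 4913.
Position 30 → track B, term 15 = 5832.

28, 24, 20, 4096, 4913, 5832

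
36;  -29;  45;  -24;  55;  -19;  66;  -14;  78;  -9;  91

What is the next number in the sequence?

Split by position mod 2 into 2 tracks.
Track A: 36, 45, 55, 66, 78, 91 (triangular numbers n(n+1)/2 for n = 8, 9, …).
Track B: -29, -24, -19, -14, -9 (adding 5 each time).
The 12th slot belongs to track B; its 6th term is -4.

-4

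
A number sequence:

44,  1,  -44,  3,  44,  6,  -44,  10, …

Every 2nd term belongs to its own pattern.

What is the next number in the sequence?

44

Odd-indexed and even-indexed terms follow separate rules.
Subsequence A = 44, -44, 44, -44: oscillating between 44 and -44.
Subsequence B = 1, 3, 6, 10: triangular numbers n(n+1)/2 for n = 1, 2, ….
Position 9 falls in subsequence A as its term 5, giving 44.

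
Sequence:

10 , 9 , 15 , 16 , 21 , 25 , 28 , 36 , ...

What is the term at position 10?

Taking every 2nd term gives 2 separate tracks.
Subsequence A = 10, 15, 21, 28: triangular numbers n(n+1)/2 for n = 4, 5, ….
Subsequence B = 9, 16, 25, 36: the squares 3², 4², 5², ….
Position 10 → subsequence B, term 5 = 49.

49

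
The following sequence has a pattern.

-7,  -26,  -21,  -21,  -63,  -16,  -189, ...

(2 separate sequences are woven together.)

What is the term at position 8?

-11

Taking every 2nd term gives 2 separate tracks.
Track A: -7, -21, -63, -189 — geometric, ×3 each step.
Track B: -26, -21, -16 — arithmetic, step +5.
The 8th slot belongs to track B; its 4th term is -11.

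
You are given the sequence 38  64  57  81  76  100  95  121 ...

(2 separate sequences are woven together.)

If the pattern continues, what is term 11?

133

Positions 1, 3, 5, … form one subsequence and positions 2, 4, 6, … form another.
Subsequence A = 38, 57, 76, 95: arithmetic, step +19.
Subsequence B = 64, 81, 100, 121: consecutive squares n² from n = 8.
Term 11 comes from subsequence A (its 6th entry): 133.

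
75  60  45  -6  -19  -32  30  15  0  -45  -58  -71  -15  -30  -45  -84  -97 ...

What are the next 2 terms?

-110, -60

The slot pattern repeats as AAABBB (period 6), so there are 2 interleaved tracks.
Stream A: 75, 60, 45, 30, 15, 0, -15, -30, -45 — arithmetic with common difference −15.
Stream B: -6, -19, -32, -45, -58, -71, -84, -97 — arithmetic, step −13.
Position 18 falls in stream B as its term 9, giving -110.
The 19th slot belongs to stream A; its 10th term is -60.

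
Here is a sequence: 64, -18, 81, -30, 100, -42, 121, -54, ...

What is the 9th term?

144

Positions 1, 3, 5, … form one subsequence and positions 2, 4, 6, … form another.
Subsequence A: 64, 81, 100, 121 — perfect squares starting at 8².
Subsequence B: -18, -30, -42, -54 — linear: a_n = -6 − 12·n.
Position 9 → subsequence A, term 5 = 144.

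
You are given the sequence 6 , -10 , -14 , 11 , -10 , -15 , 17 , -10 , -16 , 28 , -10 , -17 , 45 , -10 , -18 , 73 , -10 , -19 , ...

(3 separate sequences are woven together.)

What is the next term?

The terms cycle through 3 interleaved subsequences.
Track A: 6, 11, 17, 28, 45, 73 (Fibonacci-style (each term is the sum of the two before it)).
Track B: -10, -10, -10, -10, -10, -10 (the constant sequence -10).
Track C: -14, -15, -16, -17, -18, -19 (linear: a_n = -13 − n).
Term 19 comes from track A (its 7th entry): 118.

118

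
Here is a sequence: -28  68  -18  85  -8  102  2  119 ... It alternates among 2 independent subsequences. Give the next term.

12

Taking every 2nd term gives 2 separate tracks.
Track A: -28, -18, -8, 2 — linear: a_n = -38 + 10·n.
Track B: 68, 85, 102, 119 — adding 17 each time.
Term 9 comes from track A (its 5th entry): 12.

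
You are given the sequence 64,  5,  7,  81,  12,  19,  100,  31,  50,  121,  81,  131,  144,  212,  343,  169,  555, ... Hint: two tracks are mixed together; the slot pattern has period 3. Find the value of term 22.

Reading positions in blocks of 3 reveals the pattern ABB — 2 tracks woven together.
Stream A = 64, 81, 100, 121, 144, 169: perfect squares starting at 8².
Stream B = 5, 7, 12, 19, 31, 50, 81, 131, 212, 343, 555: a Fibonacci-like recurrence a_n = a_{n-1} + a_{n-2}.
Position 22 → stream A, term 8 = 225.

225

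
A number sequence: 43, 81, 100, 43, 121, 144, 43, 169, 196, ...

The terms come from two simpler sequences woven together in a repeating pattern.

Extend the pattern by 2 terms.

43, 225

Positions follow the repeating pattern ABB; grouping by letter gives 2 tracks.
Stream A: 43, 43, 43 — always 43.
Stream B: 81, 100, 121, 144, 169, 196 — the squares 9², 10², 11², ….
Position 10 falls in stream A as its term 4, giving 43.
Position 11 → stream B, term 7 = 225.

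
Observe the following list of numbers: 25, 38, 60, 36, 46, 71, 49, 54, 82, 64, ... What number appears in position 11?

62

Split by position mod 3: positions 1, 4, 7, … form one track, and each other residue class forms its own.
Subsequence A: 25, 36, 49, 64. Perfect squares starting at 5².
Subsequence B: 38, 46, 54. Adding 8 each time.
Subsequence C: 60, 71, 82. Linear: a_n = 49 + 11·n.
Term 11 comes from subsequence B (its 4th entry): 62.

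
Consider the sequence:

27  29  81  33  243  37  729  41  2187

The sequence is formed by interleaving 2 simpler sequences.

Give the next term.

45

Odd-indexed and even-indexed terms follow separate rules.
Track A is 27, 81, 243, 729, 2187, which is powers of 3.
Track B is 29, 33, 37, 41, which is linear: a_n = 25 + 4·n.
Term 10 comes from track B (its 5th entry): 45.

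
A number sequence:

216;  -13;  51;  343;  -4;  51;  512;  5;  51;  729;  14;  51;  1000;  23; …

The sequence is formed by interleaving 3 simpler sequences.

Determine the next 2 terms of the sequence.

51, 1331

Read the sequence 3 terms at a time; column i is its own pattern.
Subsequence A: 216, 343, 512, 729, 1000 — consecutive cubes n³ from n = 6.
Subsequence B: -13, -4, 5, 14, 23 — arithmetic with common difference +9.
Subsequence C: 51, 51, 51, 51 — the constant sequence 51.
Position 15 → subsequence C, term 5 = 51.
Position 16 → subsequence A, term 6 = 1331.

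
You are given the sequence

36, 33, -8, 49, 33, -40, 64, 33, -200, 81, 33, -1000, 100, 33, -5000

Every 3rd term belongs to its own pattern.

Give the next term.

Split by position mod 3 into 3 tracks.
Track A: 36, 49, 64, 81, 100 (perfect squares starting at 6²).
Track B: 33, 33, 33, 33, 33 (always 33).
Track C: -8, -40, -200, -1000, -5000 (geometric, ×5 each step).
Position 16 → track A, term 6 = 121.

121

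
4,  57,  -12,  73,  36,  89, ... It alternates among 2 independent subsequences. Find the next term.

-108

Positions 1, 3, 5, … form one subsequence and positions 2, 4, 6, … form another.
Subsequence A: 4, -12, 36 — multiplying by -3 each time.
Subsequence B: 57, 73, 89 — arithmetic, step +16.
Position 7 → subsequence A, term 4 = -108.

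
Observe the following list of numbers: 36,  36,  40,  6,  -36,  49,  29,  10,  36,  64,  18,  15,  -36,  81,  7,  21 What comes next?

36

Read the sequence 4 terms at a time; column i is its own pattern.
Track A = 36, -36, 36, -36: the oscillation 36·(−1)^(n+1).
Track B = 36, 49, 64, 81: perfect squares starting at 6².
Track C = 40, 29, 18, 7: subtracting 11 each time.
Track D = 6, 10, 15, 21: the triangular numbers T_3, T_4, ….
Term 17 comes from track A (its 5th entry): 36.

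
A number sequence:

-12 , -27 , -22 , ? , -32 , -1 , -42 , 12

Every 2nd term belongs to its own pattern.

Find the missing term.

-14

Taking every 2nd term gives 2 separate tracks.
Subsequence A: -12, -22, -32, -42 — arithmetic, step −10.
Subsequence B: -27, ?, -1, 12 — linear: a_n = -40 + 13·n.
The gap is subsequence B's term 2; the rule gives -14.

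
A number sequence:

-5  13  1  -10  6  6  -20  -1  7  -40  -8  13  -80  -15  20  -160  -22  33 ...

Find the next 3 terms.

The terms cycle through 3 interleaved subsequences.
Track A: -5, -10, -20, -40, -80, -160 (multiplying by 2 each time).
Track B: 13, 6, -1, -8, -15, -22 (arithmetic with common difference −7).
Track C: 1, 6, 7, 13, 20, 33 (a Fibonacci-like recurrence a_n = a_{n-1} + a_{n-2}).
Term 19 comes from track A (its 7th entry): -320.
Term 20 comes from track B (its 7th entry): -29.
Term 21 comes from track C (its 7th entry): 53.

-320, -29, 53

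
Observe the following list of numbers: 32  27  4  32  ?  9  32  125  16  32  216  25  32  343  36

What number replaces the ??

64

Split by position mod 3 into 3 tracks.
Subsequence A: 32, 32, 32, 32, 32 (constant 32).
Subsequence B: 27, ?, 125, 216, 343 (perfect cubes starting at 3³).
Subsequence C: 4, 9, 16, 25, 36 (consecutive squares n² from n = 2).
The gap is subsequence B's term 2; the rule gives 64.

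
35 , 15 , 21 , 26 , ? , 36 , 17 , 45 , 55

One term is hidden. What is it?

Reading positions in blocks of 3 reveals the pattern ABB — 2 tracks woven together.
Subsequence A: 35, 26, 17 (arithmetic with common difference −9).
Subsequence B: 15, 21, ?, 36, 45, 55 (triangular numbers n(n+1)/2 for n = 5, 6, …).
So the missing entry in subsequence B is 28.

28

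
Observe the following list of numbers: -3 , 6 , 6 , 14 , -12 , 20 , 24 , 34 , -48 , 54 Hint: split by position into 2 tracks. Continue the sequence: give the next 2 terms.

The terms cycle through 2 interleaved subsequences.
Subsequence A: -3, 6, -12, 24, -48. Geometric, ×-2 each step.
Subsequence B: 6, 14, 20, 34, 54. Fibonacci-style (each term is the sum of the two before it).
Position 11 → subsequence A, term 6 = 96.
Position 12 → subsequence B, term 6 = 88.

96, 88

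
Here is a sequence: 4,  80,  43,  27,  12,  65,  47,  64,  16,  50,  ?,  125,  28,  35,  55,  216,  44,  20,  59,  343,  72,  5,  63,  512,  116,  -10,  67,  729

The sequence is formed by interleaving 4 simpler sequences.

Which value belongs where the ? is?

Read the sequence 4 terms at a time; column i is its own pattern.
Track A: 4, 12, 16, 28, 44, 72, 116. Fibonacci-style (each term is the sum of the two before it).
Track B: 80, 65, 50, 35, 20, 5, -10. Arithmetic with common difference −15.
Track C: 43, 47, ?, 55, 59, 63, 67. Arithmetic with common difference +4.
Track D: 27, 64, 125, 216, 343, 512, 729. Consecutive cubes n³ from n = 3.
Track C's pattern makes the blank 51.

51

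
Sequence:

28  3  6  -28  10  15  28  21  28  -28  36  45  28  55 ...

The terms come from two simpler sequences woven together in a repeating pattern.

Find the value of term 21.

Positions follow the repeating pattern ABB; grouping by letter gives 2 tracks.
Subsequence A is 28, -28, 28, -28, 28, which is oscillating between 28 and -28.
Subsequence B is 3, 6, 10, 15, 21, 28, 36, 45, 55, which is triangular numbers n(n+1)/2 for n = 2, 3, ….
Term 21 comes from subsequence B (its 14th entry): 120.

120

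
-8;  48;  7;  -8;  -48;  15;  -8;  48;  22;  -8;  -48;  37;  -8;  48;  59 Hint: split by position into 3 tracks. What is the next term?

-8

Split by position mod 3: positions 1, 4, 7, … form one track, and each other residue class forms its own.
Subsequence A is -8, -8, -8, -8, -8, which is the constant sequence -8.
Subsequence B is 48, -48, 48, -48, 48, which is the oscillation 48·(−1)^(n+1).
Subsequence C is 7, 15, 22, 37, 59, which is each term equals the sum of the previous two.
Term 16 comes from subsequence A (its 6th entry): -8.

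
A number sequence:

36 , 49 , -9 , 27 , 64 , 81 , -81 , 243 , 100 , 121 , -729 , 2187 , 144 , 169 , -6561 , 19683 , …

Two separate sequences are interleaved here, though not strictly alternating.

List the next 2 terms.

Positions follow the repeating pattern AABB; grouping by letter gives 2 tracks.
Stream A: 36, 49, 64, 81, 100, 121, 144, 169. Consecutive squares n² from n = 6.
Stream B: -9, 27, -81, 243, -729, 2187, -6561, 19683. Geometric with ratio -3.
Position 17 falls in stream A as its term 9, giving 196.
The 18th slot belongs to stream A; its 10th term is 225.

196, 225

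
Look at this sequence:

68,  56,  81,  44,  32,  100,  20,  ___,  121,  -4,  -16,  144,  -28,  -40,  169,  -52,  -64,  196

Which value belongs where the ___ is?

8

The slot pattern repeats as AAB (period 3), so there are 2 interleaved tracks.
Track A: 68, 56, 44, 32, 20, ?, -4, -16, -28, -40, -52, -64 — arithmetic, step −12.
Track B: 81, 100, 121, 144, 169, 196 — perfect squares starting at 9².
The gap is track A's term 6; the rule gives 8.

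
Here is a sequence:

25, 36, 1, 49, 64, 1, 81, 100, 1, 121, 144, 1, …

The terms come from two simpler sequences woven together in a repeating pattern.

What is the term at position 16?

The slot pattern repeats as AAB (period 3), so there are 2 interleaved tracks.
Subsequence A: 25, 36, 49, 64, 81, 100, 121, 144. Perfect squares starting at 5².
Subsequence B: 1, 1, 1, 1. Constant 1.
Position 16 → subsequence A, term 11 = 225.

225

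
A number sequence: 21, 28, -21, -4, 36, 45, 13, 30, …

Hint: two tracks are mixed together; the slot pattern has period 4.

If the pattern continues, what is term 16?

The slot pattern repeats as AABB (period 4), so there are 2 interleaved tracks.
Track A: 21, 28, 36, 45 — triangular numbers n(n+1)/2 for n = 6, 7, ….
Track B: -21, -4, 13, 30 — linear: a_n = -38 + 17·n.
Position 16 → track B, term 8 = 98.

98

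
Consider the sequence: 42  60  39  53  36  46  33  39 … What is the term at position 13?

Split by position mod 2 into 2 tracks.
Subsequence A is 42, 39, 36, 33, which is arithmetic, step −3.
Subsequence B is 60, 53, 46, 39, which is arithmetic, step −7.
The 13th slot belongs to subsequence A; its 7th term is 24.

24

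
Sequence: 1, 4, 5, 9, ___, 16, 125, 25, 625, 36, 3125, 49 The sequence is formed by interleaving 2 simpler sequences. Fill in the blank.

25

Odd-indexed and even-indexed terms follow separate rules.
Track A is 1, 5, ?, 125, 625, 3125, which is geometric with ratio 5.
Track B is 4, 9, 16, 25, 36, 49, which is the squares 2², 3², 4², ….
The gap is track A's term 3; the rule gives 25.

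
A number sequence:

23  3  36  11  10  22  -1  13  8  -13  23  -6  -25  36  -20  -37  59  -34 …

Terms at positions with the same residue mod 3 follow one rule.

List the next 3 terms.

-49, 95, -48

The terms cycle through 3 interleaved subsequences.
Stream A: 23, 11, -1, -13, -25, -37 (linear: a_n = 35 − 12·n).
Stream B: 3, 10, 13, 23, 36, 59 (each term equals the sum of the previous two).
Stream C: 36, 22, 8, -6, -20, -34 (arithmetic, step −14).
Term 19 comes from stream A (its 7th entry): -49.
Position 20 → stream B, term 7 = 95.
Term 21 comes from stream C (its 7th entry): -48.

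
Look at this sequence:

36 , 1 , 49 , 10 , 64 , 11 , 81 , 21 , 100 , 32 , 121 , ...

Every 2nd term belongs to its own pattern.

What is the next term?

Taking every 2nd term gives 2 separate tracks.
Stream A: 36, 49, 64, 81, 100, 121 — perfect squares starting at 6².
Stream B: 1, 10, 11, 21, 32 — Fibonacci-style (each term is the sum of the two before it).
Term 12 comes from stream B (its 6th entry): 53.

53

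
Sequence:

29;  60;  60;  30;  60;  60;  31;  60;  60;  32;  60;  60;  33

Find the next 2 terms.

The slot pattern repeats as ABB (period 3), so there are 2 interleaved tracks.
Subsequence A is 29, 30, 31, 32, 33, which is adding 1 each time.
Subsequence B is 60, 60, 60, 60, 60, 60, 60, 60, which is constant 60.
Position 14 falls in subsequence B as its term 9, giving 60.
Position 15 falls in subsequence B as its term 10, giving 60.

60, 60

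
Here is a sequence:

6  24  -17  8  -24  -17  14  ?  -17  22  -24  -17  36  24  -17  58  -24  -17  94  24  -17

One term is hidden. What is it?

Taking every 3rd term gives 3 separate tracks.
Track A: 6, 8, 14, 22, 36, 58, 94 — a Fibonacci-like recurrence a_n = a_{n-1} + a_{n-2}.
Track B: 24, -24, ?, -24, 24, -24, 24 — the oscillation 24·(−1)^(n+1).
Track C: -17, -17, -17, -17, -17, -17, -17 — the constant sequence -17.
Track B's pattern makes the blank 24.

24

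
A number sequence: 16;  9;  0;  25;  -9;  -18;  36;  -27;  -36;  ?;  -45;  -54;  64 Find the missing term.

49

The slot pattern repeats as ABB (period 3), so there are 2 interleaved tracks.
Track A: 16, 25, 36, ?, 64 — the squares 4², 5², 6², ….
Track B: 9, 0, -9, -18, -27, -36, -45, -54 — arithmetic, step −9.
The gap is track A's term 4; the rule gives 49.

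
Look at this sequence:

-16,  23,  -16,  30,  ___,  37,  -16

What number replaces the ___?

The terms cycle through 2 interleaved subsequences.
Track A: -16, -16, ?, -16 — always -16.
Track B: 23, 30, 37 — arithmetic, step +7.
So the missing entry in track A is -16.

-16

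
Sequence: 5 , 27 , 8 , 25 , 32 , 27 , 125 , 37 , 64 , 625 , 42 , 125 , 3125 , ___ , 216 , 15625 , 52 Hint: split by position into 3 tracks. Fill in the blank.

Split by position mod 3: positions 1, 4, 7, … form one track, and each other residue class forms its own.
Track A: 5, 25, 125, 625, 3125, 15625. Multiplying by 5 each time.
Track B: 27, 32, 37, 42, ?, 52. Arithmetic, step +5.
Track C: 8, 27, 64, 125, 216. Perfect cubes starting at 2³.
Track B's pattern makes the blank 47.

47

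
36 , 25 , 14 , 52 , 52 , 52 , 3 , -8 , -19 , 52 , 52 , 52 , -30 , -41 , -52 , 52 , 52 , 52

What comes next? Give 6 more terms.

-63, -74, -85, 52, 52, 52

Positions follow the repeating pattern AAABBB; grouping by letter gives 2 tracks.
Track A = 36, 25, 14, 3, -8, -19, -30, -41, -52: arithmetic, step −11.
Track B = 52, 52, 52, 52, 52, 52, 52, 52, 52: the constant sequence 52.
Term 19 comes from track A (its 10th entry): -63.
Term 20 comes from track A (its 11th entry): -74.
Position 21 → track A, term 12 = -85.
Position 22 falls in track B as its term 10, giving 52.
The 23rd slot belongs to track B; its 11th term is 52.
Term 24 comes from track B (its 12th entry): 52.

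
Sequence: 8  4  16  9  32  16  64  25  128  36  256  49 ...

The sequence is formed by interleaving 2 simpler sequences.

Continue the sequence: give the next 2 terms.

Odd-indexed and even-indexed terms follow separate rules.
Subsequence A: 8, 16, 32, 64, 128, 256. Powers 2^3, 2^4, 2^5, ….
Subsequence B: 4, 9, 16, 25, 36, 49. Consecutive squares n² from n = 2.
The 13th slot belongs to subsequence A; its 7th term is 512.
Position 14 → subsequence B, term 7 = 64.

512, 64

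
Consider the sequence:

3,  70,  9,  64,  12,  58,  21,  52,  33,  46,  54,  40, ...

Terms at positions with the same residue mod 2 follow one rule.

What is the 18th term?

Taking every 2nd term gives 2 separate tracks.
Subsequence A is 3, 9, 12, 21, 33, 54, which is each term equals the sum of the previous two.
Subsequence B is 70, 64, 58, 52, 46, 40, which is linear: a_n = 76 − 6·n.
Term 18 comes from subsequence B (its 9th entry): 22.

22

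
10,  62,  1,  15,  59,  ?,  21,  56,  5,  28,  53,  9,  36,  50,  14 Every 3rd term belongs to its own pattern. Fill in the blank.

Split by position mod 3 into 3 tracks.
Stream A is 10, 15, 21, 28, 36, which is the triangular numbers T_4, T_5, ….
Stream B is 62, 59, 56, 53, 50, which is subtracting 3 each time.
Stream C is 1, ?, 5, 9, 14, which is Fibonacci-style (each term is the sum of the two before it).
The gap is stream C's term 2; the rule gives 4.

4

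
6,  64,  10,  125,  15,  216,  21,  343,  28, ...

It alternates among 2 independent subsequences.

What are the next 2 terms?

512, 36

Odd-indexed and even-indexed terms follow separate rules.
Track A: 6, 10, 15, 21, 28 (the triangular numbers T_3, T_4, …).
Track B: 64, 125, 216, 343 (the cubes 4³, 5³, 6³, …).
The 10th slot belongs to track B; its 5th term is 512.
Position 11 falls in track A as its term 6, giving 36.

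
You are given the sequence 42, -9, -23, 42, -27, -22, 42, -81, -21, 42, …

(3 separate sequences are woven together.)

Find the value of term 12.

-20

Split by position mod 3: positions 1, 4, 7, … form one track, and each other residue class forms its own.
Subsequence A: 42, 42, 42, 42 — the constant sequence 42.
Subsequence B: -9, -27, -81 — multiplying by 3 each time.
Subsequence C: -23, -22, -21 — arithmetic with common difference +1.
Position 12 falls in subsequence C as its term 4, giving -20.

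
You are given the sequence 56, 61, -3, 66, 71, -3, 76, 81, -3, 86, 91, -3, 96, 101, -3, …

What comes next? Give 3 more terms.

Reading positions in blocks of 3 reveals the pattern AAB — 2 tracks woven together.
Track A is 56, 61, 66, 71, 76, 81, 86, 91, 96, 101, which is arithmetic, step +5.
Track B is -3, -3, -3, -3, -3, which is constant -3.
Term 16 comes from track A (its 11th entry): 106.
The 17th slot belongs to track A; its 12th term is 111.
Position 18 → track B, term 6 = -3.

106, 111, -3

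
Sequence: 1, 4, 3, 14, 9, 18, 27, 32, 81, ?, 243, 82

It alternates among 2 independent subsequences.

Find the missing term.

The terms cycle through 2 interleaved subsequences.
Subsequence A: 1, 3, 9, 27, 81, 243. Powers of 3.
Subsequence B: 4, 14, 18, 32, ?, 82. Fibonacci-style (each term is the sum of the two before it).
Filling subsequence B at index 5 by its rule yields 50.

50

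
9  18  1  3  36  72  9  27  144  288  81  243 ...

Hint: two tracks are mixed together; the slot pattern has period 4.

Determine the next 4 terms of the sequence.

576, 1152, 729, 2187

Positions follow the repeating pattern AABB; grouping by letter gives 2 tracks.
Stream A: 9, 18, 36, 72, 144, 288 — multiplying by 2 each time.
Stream B: 1, 3, 9, 27, 81, 243 — powers of 3.
Position 13 falls in stream A as its term 7, giving 576.
The 14th slot belongs to stream A; its 8th term is 1152.
Position 15 falls in stream B as its term 7, giving 729.
Position 16 falls in stream B as its term 8, giving 2187.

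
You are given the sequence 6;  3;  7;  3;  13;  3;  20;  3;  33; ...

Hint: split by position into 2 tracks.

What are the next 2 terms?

Odd-indexed and even-indexed terms follow separate rules.
Subsequence A: 6, 7, 13, 20, 33 — Fibonacci-style (each term is the sum of the two before it).
Subsequence B: 3, 3, 3, 3 — always 3.
The 10th slot belongs to subsequence B; its 5th term is 3.
Term 11 comes from subsequence A (its 6th entry): 53.

3, 53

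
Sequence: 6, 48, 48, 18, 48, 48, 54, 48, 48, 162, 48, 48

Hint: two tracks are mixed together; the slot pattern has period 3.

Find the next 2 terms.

Reading positions in blocks of 3 reveals the pattern ABB — 2 tracks woven together.
Subsequence A is 6, 18, 54, 162, which is a geometric progression (common ratio 3).
Subsequence B is 48, 48, 48, 48, 48, 48, 48, 48, which is the constant sequence 48.
The 13th slot belongs to subsequence A; its 5th term is 486.
Term 14 comes from subsequence B (its 9th entry): 48.

486, 48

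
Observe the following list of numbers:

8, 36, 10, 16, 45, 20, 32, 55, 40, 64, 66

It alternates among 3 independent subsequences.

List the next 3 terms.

80, 128, 78

The terms cycle through 3 interleaved subsequences.
Track A = 8, 16, 32, 64: successive powers of 2.
Track B = 36, 45, 55, 66: the triangular numbers T_8, T_9, ….
Track C = 10, 20, 40: geometric, ×2 each step.
Position 12 → track C, term 4 = 80.
The 13th slot belongs to track A; its 5th term is 128.
The 14th slot belongs to track B; its 5th term is 78.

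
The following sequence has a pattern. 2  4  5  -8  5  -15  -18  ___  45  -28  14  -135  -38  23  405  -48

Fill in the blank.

Split by position mod 3: positions 1, 4, 7, … form one track, and each other residue class forms its own.
Subsequence A = 2, -8, -18, -28, -38, -48: subtracting 10 each time.
Subsequence B = 4, 5, ?, 14, 23: Fibonacci-style (each term is the sum of the two before it).
Subsequence C = 5, -15, 45, -135, 405: geometric, ×-3 each step.
So the missing entry in subsequence B is 9.

9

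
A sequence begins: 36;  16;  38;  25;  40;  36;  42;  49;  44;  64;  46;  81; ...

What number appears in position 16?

121

Positions 1, 3, 5, … form one subsequence and positions 2, 4, 6, … form another.
Stream A: 36, 38, 40, 42, 44, 46 (arithmetic with common difference +2).
Stream B: 16, 25, 36, 49, 64, 81 (consecutive squares n² from n = 4).
Position 16 falls in stream B as its term 8, giving 121.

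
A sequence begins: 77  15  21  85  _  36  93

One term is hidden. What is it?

Reading positions in blocks of 3 reveals the pattern ABB — 2 tracks woven together.
Stream A is 77, 85, 93, which is adding 8 each time.
Stream B is 15, 21, ?, 36, which is triangular numbers n(n+1)/2 for n = 5, 6, ….
Stream B's pattern makes the blank 28.

28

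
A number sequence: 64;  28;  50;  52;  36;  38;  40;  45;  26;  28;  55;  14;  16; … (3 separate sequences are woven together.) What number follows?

66

Split by position mod 3: positions 1, 4, 7, … form one track, and each other residue class forms its own.
Track A: 64, 52, 40, 28, 16. Linear: a_n = 76 − 12·n.
Track B: 28, 36, 45, 55. The triangular numbers T_7, T_8, ….
Track C: 50, 38, 26, 14. Arithmetic, step −12.
The 14th slot belongs to track B; its 5th term is 66.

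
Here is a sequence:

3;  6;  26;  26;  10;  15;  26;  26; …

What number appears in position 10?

Positions follow the repeating pattern AABB; grouping by letter gives 2 tracks.
Track A: 3, 6, 10, 15. Triangular numbers starting at T_2.
Track B: 26, 26, 26, 26. The constant sequence 26.
Term 10 comes from track A (its 6th entry): 28.

28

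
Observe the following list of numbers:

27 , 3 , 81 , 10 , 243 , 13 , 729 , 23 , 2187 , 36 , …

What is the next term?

Odd-indexed and even-indexed terms follow separate rules.
Stream A: 27, 81, 243, 729, 2187 (powers 3^3, 3^4, 3^5, …).
Stream B: 3, 10, 13, 23, 36 (a Fibonacci-like recurrence a_n = a_{n-1} + a_{n-2}).
Position 11 falls in stream A as its term 6, giving 6561.

6561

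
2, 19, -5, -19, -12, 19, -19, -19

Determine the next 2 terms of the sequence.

Split by position mod 2 into 2 tracks.
Track A = 2, -5, -12, -19: arithmetic with common difference −7.
Track B = 19, -19, 19, -19: alternating ±19.
The 9th slot belongs to track A; its 5th term is -26.
The 10th slot belongs to track B; its 5th term is 19.

-26, 19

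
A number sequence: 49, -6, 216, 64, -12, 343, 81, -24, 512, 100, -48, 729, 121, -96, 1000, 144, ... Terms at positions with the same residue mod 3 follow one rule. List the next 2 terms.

Split by position mod 3 into 3 tracks.
Track A = 49, 64, 81, 100, 121, 144: consecutive squares n² from n = 7.
Track B = -6, -12, -24, -48, -96: a geometric progression (common ratio 2).
Track C = 216, 343, 512, 729, 1000: consecutive cubes n³ from n = 6.
Term 17 comes from track B (its 6th entry): -192.
Position 18 → track C, term 6 = 1331.

-192, 1331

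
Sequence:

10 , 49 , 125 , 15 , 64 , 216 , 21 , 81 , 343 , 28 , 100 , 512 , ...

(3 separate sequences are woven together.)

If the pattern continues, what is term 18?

Read the sequence 3 terms at a time; column i is its own pattern.
Subsequence A is 10, 15, 21, 28, which is triangular numbers starting at T_4.
Subsequence B is 49, 64, 81, 100, which is consecutive squares n² from n = 7.
Subsequence C is 125, 216, 343, 512, which is perfect cubes starting at 5³.
The 18th slot belongs to subsequence C; its 6th term is 1000.

1000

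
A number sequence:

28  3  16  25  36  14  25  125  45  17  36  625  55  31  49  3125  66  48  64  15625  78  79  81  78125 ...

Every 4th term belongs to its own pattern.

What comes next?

91

Split by position mod 4: positions 1, 5, 9, … form one track, and each other residue class forms its own.
Track A: 28, 36, 45, 55, 66, 78. The triangular numbers T_7, T_8, ….
Track B: 3, 14, 17, 31, 48, 79. Fibonacci-style (each term is the sum of the two before it).
Track C: 16, 25, 36, 49, 64, 81. Perfect squares starting at 4².
Track D: 25, 125, 625, 3125, 15625, 78125. Powers of 5.
Position 25 → track A, term 7 = 91.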